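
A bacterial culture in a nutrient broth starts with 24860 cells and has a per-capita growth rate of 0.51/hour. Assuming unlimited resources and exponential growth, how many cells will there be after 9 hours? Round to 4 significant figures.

2449000 cells

N(t) = N₀·e^(rt) = 24860 × e^(0.51×9) = 24860 × e^4.59.
e^4.59 ≈ 98.494, so N ≈ 24860 × 98.494 = 2.448572×10^6.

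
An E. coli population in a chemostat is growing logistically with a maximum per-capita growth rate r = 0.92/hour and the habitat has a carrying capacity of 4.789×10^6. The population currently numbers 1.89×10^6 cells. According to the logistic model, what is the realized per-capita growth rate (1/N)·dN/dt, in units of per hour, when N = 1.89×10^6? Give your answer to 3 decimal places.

0.557 per hour

(1/N)·dN/dt = r(1 − N/K) = 0.92 × (1 − 1.89×10^6/4.789×10^6).
= 0.92 × 0.60535 = 0.55692.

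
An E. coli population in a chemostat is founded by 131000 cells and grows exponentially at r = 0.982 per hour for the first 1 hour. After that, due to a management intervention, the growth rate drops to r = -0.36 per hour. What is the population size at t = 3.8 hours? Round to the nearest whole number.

Phase 1: N(1) = 131000·e^(0.982×1) = 131000·e^0.982 = 349743.
Phase 2 runs for 3.8 − 1 = 2.8 hours at r = -0.36.
N(3.8) = 349743·e^(-0.36×2.8) = 349743·e^-1.008 = 127638.

127638 cells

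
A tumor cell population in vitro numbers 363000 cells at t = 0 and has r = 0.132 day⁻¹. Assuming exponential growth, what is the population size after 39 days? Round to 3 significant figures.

62500000 cells

N(t) = N₀·e^(rt) = 363000 × e^(0.132×39) = 363000 × e^5.148.
e^5.148 ≈ 172.09, so N ≈ 363000 × 172.09 = 6.246757×10^7.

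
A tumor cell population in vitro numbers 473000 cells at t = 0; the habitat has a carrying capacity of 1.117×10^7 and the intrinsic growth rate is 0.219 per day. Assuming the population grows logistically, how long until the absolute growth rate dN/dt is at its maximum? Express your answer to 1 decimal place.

Logistic growth is fastest at N = K/2 = 5.585×10^6.
A = (K − N₀)/N₀ = 22.615. Set K/(1 + A·e^(−rt)) = K/2 → A·e^(−rt) = 1.
e^(−0.219t) = 1/22.615 = 0.044218, so t = ln(22.615)/0.219 = 3.1186/0.219 = 14.24.

14.2 days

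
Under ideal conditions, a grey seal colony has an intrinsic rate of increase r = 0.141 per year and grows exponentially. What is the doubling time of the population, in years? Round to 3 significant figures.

4.92 years

Doubling time t_d = ln(2)/r = 0.6931/0.141 = 4.9159.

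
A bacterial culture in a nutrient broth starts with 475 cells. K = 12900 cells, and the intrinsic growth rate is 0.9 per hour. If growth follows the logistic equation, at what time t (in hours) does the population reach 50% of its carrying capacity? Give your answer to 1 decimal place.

A = (K − N₀)/N₀ = (12900 − 475)/475 = 26.158.
Solve 12900/(1 + 26.158·e^(−0.9t)) = 6450: 1 + 26.158·e^(−0.9t) = 2, so e^(−0.9t) = 0.0382294.
−0.9·t = ln(0.0382294) = -3.2642, so t = 3.2642/0.9 = 3.6268.

3.6 hours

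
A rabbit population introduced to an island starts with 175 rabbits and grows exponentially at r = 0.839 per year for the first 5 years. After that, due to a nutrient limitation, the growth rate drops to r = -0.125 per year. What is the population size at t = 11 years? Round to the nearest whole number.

5485 rabbits

Phase 1: N(5) = 175·e^(0.839×5) = 175·e^4.195 = 11611.9.
Phase 2 runs for 11 − 5 = 6 years at r = -0.125.
N(11) = 11611.9·e^(-0.125×6) = 11611.9·e^-0.75 = 5485.07.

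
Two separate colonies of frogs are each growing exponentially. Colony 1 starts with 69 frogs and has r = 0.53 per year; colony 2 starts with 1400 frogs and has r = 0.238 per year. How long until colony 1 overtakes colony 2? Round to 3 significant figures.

Set 69·e^(0.53t) = 1400·e^(0.238t).
e^((0.53 − 0.238)t) = 1400/69 → e^(0.292·t) = 20.29.
0.292·t = ln(20.29) = 3.0101, so t = 3.0101/0.292 = 10.309.

10.3 years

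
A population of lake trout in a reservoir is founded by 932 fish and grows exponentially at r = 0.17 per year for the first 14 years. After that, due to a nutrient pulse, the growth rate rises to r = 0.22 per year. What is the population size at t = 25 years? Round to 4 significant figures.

Phase 1: N(14) = 932·e^(0.17×14) = 932·e^2.38 = 10070.2.
Phase 2 runs for 25 − 14 = 11 years at r = 0.22.
N(25) = 10070.2·e^(0.22×11) = 10070.2·e^2.42 = 113248.

113200 fish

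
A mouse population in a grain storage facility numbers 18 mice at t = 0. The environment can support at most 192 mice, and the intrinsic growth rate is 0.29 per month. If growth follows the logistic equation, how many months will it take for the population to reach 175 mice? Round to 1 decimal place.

A = (K − N₀)/N₀ = (192 − 18)/18 = 9.6667.
Solve 192/(1 + 9.6667·e^(−0.29t)) = 175: 1 + 9.6667·e^(−0.29t) = 1.0971, so e^(−0.29t) = 0.0100493.
−0.29·t = ln(0.0100493) = -4.6003, so t = 4.6003/0.29 = 15.863.

15.9 months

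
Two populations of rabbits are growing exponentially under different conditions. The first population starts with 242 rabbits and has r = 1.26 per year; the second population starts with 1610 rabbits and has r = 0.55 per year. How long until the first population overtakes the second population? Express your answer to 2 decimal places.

Set 242·e^(1.26t) = 1610·e^(0.55t).
e^((1.26 − 0.55)t) = 1610/242 → e^(0.71·t) = 6.6529.
0.71·t = ln(6.6529) = 1.8951, so t = 1.8951/0.71 = 2.6691.

2.67 years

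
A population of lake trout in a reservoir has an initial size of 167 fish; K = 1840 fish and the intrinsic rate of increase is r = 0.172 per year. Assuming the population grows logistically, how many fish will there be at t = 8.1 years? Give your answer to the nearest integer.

A = (K − N₀)/N₀ = (1840 − 167)/167 = 10.018.
N(t) = K/(1 + A·e^(−rt)) = 1840/(1 + 10.018×e^(−0.172×8.1)).
e^(−1.393) = 0.24828; denominator = 1 + 10.018×0.24828 = 3.4873.
N = 1840/3.4873 = 527.636.

528 fish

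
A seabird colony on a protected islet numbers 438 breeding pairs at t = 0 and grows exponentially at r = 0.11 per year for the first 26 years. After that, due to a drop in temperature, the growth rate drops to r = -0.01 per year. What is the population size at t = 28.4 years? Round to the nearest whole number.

7467 breeding pairs

Phase 1: N(26) = 438·e^(0.11×26) = 438·e^2.86 = 7648.15.
Phase 2 runs for 28.4 − 26 = 2.4 years at r = -0.01.
N(28.4) = 7648.15·e^(-0.01×2.4) = 7648.15·e^-0.024 = 7466.78.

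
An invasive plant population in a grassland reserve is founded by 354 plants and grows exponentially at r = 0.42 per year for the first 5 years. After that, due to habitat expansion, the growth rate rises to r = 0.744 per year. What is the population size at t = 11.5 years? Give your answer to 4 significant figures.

Phase 1: N(5) = 354·e^(0.42×5) = 354·e^2.1 = 2890.82.
Phase 2 runs for 11.5 − 5 = 6.5 years at r = 0.744.
N(11.5) = 2890.82·e^(0.744×6.5) = 2890.82·e^4.836 = 364141.

364100 plants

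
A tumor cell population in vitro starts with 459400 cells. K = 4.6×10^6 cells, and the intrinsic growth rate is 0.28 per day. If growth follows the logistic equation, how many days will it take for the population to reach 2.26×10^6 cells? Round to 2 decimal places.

A = (K − N₀)/N₀ = (4.6×10^6 − 459400)/459400 = 9.0131.
Solve 4.6×10^6/(1 + 9.0131·e^(−0.28t)) = 2.26×10^6: 1 + 9.0131·e^(−0.28t) = 2.0354, so e^(−0.28t) = 0.114878.
−0.28·t = ln(0.114878) = -2.1639, so t = 2.1639/0.28 = 7.7282.

7.73 days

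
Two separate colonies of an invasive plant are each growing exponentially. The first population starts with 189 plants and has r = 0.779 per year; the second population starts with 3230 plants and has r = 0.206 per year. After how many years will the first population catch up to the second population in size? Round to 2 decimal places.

Set 189·e^(0.779t) = 3230·e^(0.206t).
e^((0.779 − 0.206)t) = 3230/189 → e^(0.573·t) = 17.09.
0.573·t = ln(17.09) = 2.8385, so t = 2.8385/0.573 = 4.9537.

4.95 years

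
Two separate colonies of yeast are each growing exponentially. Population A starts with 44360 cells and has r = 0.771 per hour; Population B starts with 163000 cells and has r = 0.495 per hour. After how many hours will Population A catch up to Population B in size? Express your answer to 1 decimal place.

Set 44360·e^(0.771t) = 163000·e^(0.495t).
e^((0.771 − 0.495)t) = 163000/44360 → e^(0.276·t) = 3.6745.
0.276·t = ln(3.6745) = 1.3014, so t = 1.3014/0.276 = 4.7153.

4.7 hours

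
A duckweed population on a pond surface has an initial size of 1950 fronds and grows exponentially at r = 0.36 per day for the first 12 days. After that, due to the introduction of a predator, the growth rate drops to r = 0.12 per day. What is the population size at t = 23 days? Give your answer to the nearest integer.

Phase 1: N(12) = 1950·e^(0.36×12) = 1950·e^4.32 = 146618.
Phase 2 runs for 23 − 12 = 11 days at r = 0.12.
N(23) = 146618·e^(0.12×11) = 146618·e^1.32 = 548852.

548852 fronds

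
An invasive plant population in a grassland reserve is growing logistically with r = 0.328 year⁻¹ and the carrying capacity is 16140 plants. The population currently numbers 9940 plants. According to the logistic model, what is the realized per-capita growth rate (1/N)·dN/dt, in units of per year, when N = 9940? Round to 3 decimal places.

0.126 per year

(1/N)·dN/dt = r(1 − N/K) = 0.328 × (1 − 9940/16140).
= 0.328 × 0.38414 = 0.126.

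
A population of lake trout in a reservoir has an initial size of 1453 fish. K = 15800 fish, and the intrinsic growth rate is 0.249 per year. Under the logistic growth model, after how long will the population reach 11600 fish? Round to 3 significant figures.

A = (K − N₀)/N₀ = (15800 − 1453)/1453 = 9.8741.
Solve 15800/(1 + 9.8741·e^(−0.249t)) = 11600: 1 + 9.8741·e^(−0.249t) = 1.3621, so e^(−0.249t) = 0.0366687.
−0.249·t = ln(0.0366687) = -3.3058, so t = 3.3058/0.249 = 13.276.

13.3 years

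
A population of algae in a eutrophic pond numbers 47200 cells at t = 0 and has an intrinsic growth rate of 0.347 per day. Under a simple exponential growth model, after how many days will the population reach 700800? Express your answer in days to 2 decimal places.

7.77 days

Set N₀·e^(rt) = 700800: e^(0.347·t) = 700800/47200 = 14.847.
0.347·t = ln(14.847) = 2.6978, so t = 2.6978/0.347 = 7.7747.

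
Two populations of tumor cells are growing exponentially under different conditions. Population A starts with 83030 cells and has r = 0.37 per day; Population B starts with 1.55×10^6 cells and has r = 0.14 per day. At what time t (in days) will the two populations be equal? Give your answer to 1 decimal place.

Set 83030·e^(0.37t) = 1.55×10^6·e^(0.14t).
e^((0.37 − 0.14)t) = 1.55×10^6/83030 → e^(0.23·t) = 18.668.
0.23·t = ln(18.668) = 2.9268, so t = 2.9268/0.23 = 12.725.

12.7 days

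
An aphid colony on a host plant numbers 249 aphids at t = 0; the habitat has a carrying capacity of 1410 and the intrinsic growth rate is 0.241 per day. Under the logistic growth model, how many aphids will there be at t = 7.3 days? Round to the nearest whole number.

782 aphids

A = (K − N₀)/N₀ = (1410 − 249)/249 = 4.6627.
N(t) = K/(1 + A·e^(−rt)) = 1410/(1 + 4.6627×e^(−0.241×7.3)).
e^(−1.759) = 0.17217; denominator = 1 + 4.6627×0.17217 = 1.8027.
N = 1410/1.8027 = 782.14.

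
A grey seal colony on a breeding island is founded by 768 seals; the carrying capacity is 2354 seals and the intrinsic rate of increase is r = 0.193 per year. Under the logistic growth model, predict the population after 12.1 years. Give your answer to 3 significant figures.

A = (K − N₀)/N₀ = (2354 − 768)/768 = 2.0651.
N(t) = K/(1 + A·e^(−rt)) = 2354/(1 + 2.0651×e^(−0.193×12.1)).
e^(−2.335) = 0.096781; denominator = 1 + 2.0651×0.096781 = 1.1999.
N = 2354/1.1999 = 1961.89.

1960 seals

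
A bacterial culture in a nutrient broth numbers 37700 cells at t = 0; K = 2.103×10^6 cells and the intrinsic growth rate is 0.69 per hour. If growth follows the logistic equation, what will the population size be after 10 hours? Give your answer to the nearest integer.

A = (K − N₀)/N₀ = (2.103×10^6 − 37700)/37700 = 54.782.
N(t) = K/(1 + A·e^(−rt)) = 2.103×10^6/(1 + 54.782×e^(−0.69×10)).
e^(−6.9) = 0.0010078; denominator = 1 + 54.782×0.0010078 = 1.0552.
N = 2.103×10^6/1.0552 = 1.99297×10^6.

1992970 cells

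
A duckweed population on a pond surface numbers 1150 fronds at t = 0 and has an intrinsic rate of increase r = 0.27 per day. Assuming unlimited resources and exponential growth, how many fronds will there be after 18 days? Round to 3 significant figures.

148000 fronds

N(t) = N₀·e^(rt) = 1150 × e^(0.27×18) = 1150 × e^4.86.
e^4.86 ≈ 129.02, so N ≈ 1150 × 129.02 = 148378.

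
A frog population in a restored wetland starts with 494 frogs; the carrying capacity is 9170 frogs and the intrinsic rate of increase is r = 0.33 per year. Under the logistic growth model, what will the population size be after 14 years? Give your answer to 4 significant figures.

7817 frogs

A = (K − N₀)/N₀ = (9170 − 494)/494 = 17.563.
N(t) = K/(1 + A·e^(−rt)) = 9170/(1 + 17.563×e^(−0.33×14)).
e^(−4.62) = 0.0098528; denominator = 1 + 17.563×0.0098528 = 1.173.
N = 9170/1.173 = 7817.28.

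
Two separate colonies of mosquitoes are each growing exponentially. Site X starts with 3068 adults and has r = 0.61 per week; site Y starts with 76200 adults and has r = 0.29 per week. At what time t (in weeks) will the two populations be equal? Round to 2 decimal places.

10.04 weeks

Set 3068·e^(0.61t) = 76200·e^(0.29t).
e^((0.61 − 0.29)t) = 76200/3068 → e^(0.32·t) = 24.837.
0.32·t = ln(24.837) = 3.2123, so t = 3.2123/0.32 = 10.039.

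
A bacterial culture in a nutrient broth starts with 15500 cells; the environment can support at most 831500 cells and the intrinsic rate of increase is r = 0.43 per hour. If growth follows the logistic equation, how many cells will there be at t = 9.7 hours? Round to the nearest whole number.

A = (K − N₀)/N₀ = (831500 − 15500)/15500 = 52.645.
N(t) = K/(1 + A·e^(−rt)) = 831500/(1 + 52.645×e^(−0.43×9.7)).
e^(−4.171) = 0.015437; denominator = 1 + 52.645×0.015437 = 1.8127.
N = 831500/1.8127 = 458715.

458715 cells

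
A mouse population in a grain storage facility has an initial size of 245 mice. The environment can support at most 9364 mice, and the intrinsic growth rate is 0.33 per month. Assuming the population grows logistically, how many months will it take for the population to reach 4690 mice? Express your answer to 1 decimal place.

11.0 months

A = (K − N₀)/N₀ = (9364 − 245)/245 = 37.22.
Solve 9364/(1 + 37.22·e^(−0.33t)) = 4690: 1 + 37.22·e^(−0.33t) = 1.9966, so e^(−0.33t) = 0.0267753.
−0.33·t = ln(0.0267753) = -3.6203, so t = 3.6203/0.33 = 10.971.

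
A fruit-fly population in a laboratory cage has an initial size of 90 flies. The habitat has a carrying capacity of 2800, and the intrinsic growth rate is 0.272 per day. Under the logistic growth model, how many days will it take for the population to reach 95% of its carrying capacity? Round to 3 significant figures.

23.3 days

A = (K − N₀)/N₀ = (2800 − 90)/90 = 30.111.
Solve 2800/(1 + 30.111·e^(−0.272t)) = 2660: 1 + 30.111·e^(−0.272t) = 1.0526, so e^(−0.272t) = 0.00174791.
−0.272·t = ln(0.00174791) = -6.3493, so t = 6.3493/0.272 = 23.343.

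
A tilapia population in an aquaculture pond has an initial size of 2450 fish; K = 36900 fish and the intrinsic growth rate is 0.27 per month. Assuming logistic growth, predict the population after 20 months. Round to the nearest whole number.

A = (K − N₀)/N₀ = (36900 − 2450)/2450 = 14.061.
N(t) = K/(1 + A·e^(−rt)) = 36900/(1 + 14.061×e^(−0.27×20)).
e^(−5.4) = 0.0045166; denominator = 1 + 14.061×0.0045166 = 1.0635.
N = 36900/1.0635 = 34696.5.

34696 fish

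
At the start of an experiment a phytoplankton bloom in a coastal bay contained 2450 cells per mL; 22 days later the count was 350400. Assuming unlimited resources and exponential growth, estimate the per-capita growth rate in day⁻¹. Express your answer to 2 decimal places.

From N(t) = N₀·e^(rt): e^(r·22) = 350400/2450 = 143.02.
r·22 = ln(143.02) = 4.963, so r = 4.963/22 = 0.22559.

0.23 per day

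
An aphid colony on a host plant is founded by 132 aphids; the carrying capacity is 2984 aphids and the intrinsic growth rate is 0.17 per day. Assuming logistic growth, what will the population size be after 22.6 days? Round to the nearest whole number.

2039 aphids

A = (K − N₀)/N₀ = (2984 − 132)/132 = 21.606.
N(t) = K/(1 + A·e^(−rt)) = 2984/(1 + 21.606×e^(−0.17×22.6)).
e^(−3.842) = 0.021451; denominator = 1 + 21.606×0.021451 = 1.4635.
N = 2984/1.4635 = 2039.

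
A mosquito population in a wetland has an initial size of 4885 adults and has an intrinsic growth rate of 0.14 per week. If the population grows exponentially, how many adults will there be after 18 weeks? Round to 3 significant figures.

N(t) = N₀·e^(rt) = 4885 × e^(0.14×18) = 4885 × e^2.52.
e^2.52 ≈ 12.429, so N ≈ 4885 × 12.429 = 60713.7.

60700 adults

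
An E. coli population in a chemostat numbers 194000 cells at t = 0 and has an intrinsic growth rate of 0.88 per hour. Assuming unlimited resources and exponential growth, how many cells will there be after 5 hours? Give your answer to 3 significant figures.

N(t) = N₀·e^(rt) = 194000 × e^(0.88×5) = 194000 × e^4.4.
e^4.4 ≈ 81.451, so N ≈ 194000 × 81.451 = 1.580147×10^7.

15800000 cells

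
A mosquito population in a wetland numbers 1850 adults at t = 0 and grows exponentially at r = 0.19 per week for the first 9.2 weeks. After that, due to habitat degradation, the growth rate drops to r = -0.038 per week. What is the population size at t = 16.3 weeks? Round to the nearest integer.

Phase 1: N(9.2) = 1850·e^(0.19×9.2) = 1850·e^1.748 = 10624.7.
Phase 2 runs for 16.3 − 9.2 = 7.1 weeks at r = -0.038.
N(16.3) = 10624.7·e^(-0.038×7.1) = 10624.7·e^-0.2698 = 8112.33.

8112 adults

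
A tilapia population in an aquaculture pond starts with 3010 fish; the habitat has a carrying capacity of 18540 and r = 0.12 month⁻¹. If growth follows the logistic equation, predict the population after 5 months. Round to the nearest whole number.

A = (K − N₀)/N₀ = (18540 − 3010)/3010 = 5.1595.
N(t) = K/(1 + A·e^(−rt)) = 18540/(1 + 5.1595×e^(−0.12×5)).
e^(−0.6) = 0.54881; denominator = 1 + 5.1595×0.54881 = 3.8316.
N = 18540/3.8316 = 4838.74.

4839 fish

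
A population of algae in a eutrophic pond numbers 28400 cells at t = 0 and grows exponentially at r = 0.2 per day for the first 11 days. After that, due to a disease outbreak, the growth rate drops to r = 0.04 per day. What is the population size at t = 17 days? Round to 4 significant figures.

Phase 1: N(11) = 28400·e^(0.2×11) = 28400·e^2.2 = 256310.
Phase 2 runs for 17 − 11 = 6 days at r = 0.04.
N(17) = 256310·e^(0.04×6) = 256310·e^0.24 = 325834.

325800 cells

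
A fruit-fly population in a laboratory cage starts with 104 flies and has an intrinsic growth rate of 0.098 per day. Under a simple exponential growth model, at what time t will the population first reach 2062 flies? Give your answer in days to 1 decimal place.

30.5 days

Set N₀·e^(rt) = 2062: e^(0.098·t) = 2062/104 = 19.827.
0.098·t = ln(19.827) = 2.987, so t = 2.987/0.098 = 30.48.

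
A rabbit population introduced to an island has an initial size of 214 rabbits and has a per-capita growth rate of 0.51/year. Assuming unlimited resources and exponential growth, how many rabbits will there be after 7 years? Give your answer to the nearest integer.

7601 rabbits

N(t) = N₀·e^(rt) = 214 × e^(0.51×7) = 214 × e^3.57.
e^3.57 ≈ 35.517, so N ≈ 214 × 35.517 = 7600.55.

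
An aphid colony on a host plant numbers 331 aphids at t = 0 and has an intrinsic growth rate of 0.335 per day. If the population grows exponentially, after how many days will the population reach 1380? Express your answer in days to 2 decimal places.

4.26 days

Set N₀·e^(rt) = 1380: e^(0.335·t) = 1380/331 = 4.1692.
0.335·t = ln(4.1692) = 1.4277, so t = 1.4277/0.335 = 4.2619.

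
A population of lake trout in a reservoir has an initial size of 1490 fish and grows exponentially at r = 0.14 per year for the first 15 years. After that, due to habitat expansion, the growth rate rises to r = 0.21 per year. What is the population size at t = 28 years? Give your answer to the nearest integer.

186564 fish

Phase 1: N(15) = 1490·e^(0.14×15) = 1490·e^2.1 = 12167.6.
Phase 2 runs for 28 − 15 = 13 years at r = 0.21.
N(28) = 12167.6·e^(0.21×13) = 12167.6·e^2.73 = 186564.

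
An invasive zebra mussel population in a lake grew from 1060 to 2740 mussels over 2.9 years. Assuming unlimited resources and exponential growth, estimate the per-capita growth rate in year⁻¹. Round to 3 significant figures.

From N(t) = N₀·e^(rt): e^(r·2.9) = 2740/1060 = 2.5849.
r·2.9 = ln(2.5849) = 0.94969, so r = 0.94969/2.9 = 0.32748.

0.327 per year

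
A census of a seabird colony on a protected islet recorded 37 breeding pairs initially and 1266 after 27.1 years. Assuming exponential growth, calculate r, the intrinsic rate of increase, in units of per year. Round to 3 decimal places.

0.130 per year

From N(t) = N₀·e^(rt): e^(r·27.1) = 1266/37 = 34.216.
r·27.1 = ln(34.216) = 3.5327, so r = 3.5327/27.1 = 0.13036.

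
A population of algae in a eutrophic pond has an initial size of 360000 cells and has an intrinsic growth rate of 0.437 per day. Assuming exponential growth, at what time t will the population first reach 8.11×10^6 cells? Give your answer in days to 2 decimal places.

7.13 days

Set N₀·e^(rt) = 8.11×10^6: e^(0.437·t) = 8.11×10^6/360000 = 22.528.
0.437·t = ln(22.528) = 3.1147, so t = 3.1147/0.437 = 7.1276.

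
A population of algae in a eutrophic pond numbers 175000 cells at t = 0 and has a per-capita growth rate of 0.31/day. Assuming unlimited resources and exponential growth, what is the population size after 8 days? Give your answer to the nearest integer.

2089721 cells

N(t) = N₀·e^(rt) = 175000 × e^(0.31×8) = 175000 × e^2.48.
e^2.48 ≈ 11.941, so N ≈ 175000 × 11.941 = 2.089721×10^6.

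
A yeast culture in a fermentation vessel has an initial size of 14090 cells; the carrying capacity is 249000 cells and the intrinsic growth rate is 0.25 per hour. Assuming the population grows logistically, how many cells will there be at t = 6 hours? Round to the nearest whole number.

A = (K − N₀)/N₀ = (249000 − 14090)/14090 = 16.672.
N(t) = K/(1 + A·e^(−rt)) = 249000/(1 + 16.672×e^(−0.25×6)).
e^(−1.5) = 0.22313; denominator = 1 + 16.672×0.22313 = 4.7201.
N = 249000/4.7201 = 52753.7.

52754 cells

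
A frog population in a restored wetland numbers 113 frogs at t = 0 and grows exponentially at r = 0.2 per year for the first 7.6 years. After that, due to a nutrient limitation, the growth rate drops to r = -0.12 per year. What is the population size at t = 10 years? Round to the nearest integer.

Phase 1: N(7.6) = 113·e^(0.2×7.6) = 113·e^1.52 = 516.661.
Phase 2 runs for 10 − 7.6 = 2.4 years at r = -0.12.
N(10) = 516.661·e^(-0.12×2.4) = 516.661·e^-0.288 = 387.373.

387 frogs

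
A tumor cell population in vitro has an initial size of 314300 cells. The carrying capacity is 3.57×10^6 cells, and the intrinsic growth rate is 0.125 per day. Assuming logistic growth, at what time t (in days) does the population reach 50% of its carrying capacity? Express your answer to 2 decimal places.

A = (K − N₀)/N₀ = (3.57×10^6 − 314300)/314300 = 10.359.
Solve 3.57×10^6/(1 + 10.359·e^(−0.125t)) = 1.785×10^6: 1 + 10.359·e^(−0.125t) = 2, so e^(−0.125t) = 0.0965384.
−0.125·t = ln(0.0965384) = -2.3378, so t = 2.3378/0.125 = 18.703.

18.70 days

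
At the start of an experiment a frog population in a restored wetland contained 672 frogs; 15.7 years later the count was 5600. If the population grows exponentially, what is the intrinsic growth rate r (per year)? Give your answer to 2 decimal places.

0.14 per year

From N(t) = N₀·e^(rt): e^(r·15.7) = 5600/672 = 8.3333.
r·15.7 = ln(8.3333) = 2.1203, so r = 2.1203/15.7 = 0.13505.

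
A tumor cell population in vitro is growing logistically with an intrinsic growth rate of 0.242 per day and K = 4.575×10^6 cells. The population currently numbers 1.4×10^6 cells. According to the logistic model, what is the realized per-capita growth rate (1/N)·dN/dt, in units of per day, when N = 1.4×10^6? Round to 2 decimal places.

(1/N)·dN/dt = r(1 − N/K) = 0.242 × (1 − 1.4×10^6/4.575×10^6).
= 0.242 × 0.69399 = 0.16795.

0.17 per day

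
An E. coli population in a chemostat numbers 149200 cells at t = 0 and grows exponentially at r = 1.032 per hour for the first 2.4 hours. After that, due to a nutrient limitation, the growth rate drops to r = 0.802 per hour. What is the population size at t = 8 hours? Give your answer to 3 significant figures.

Phase 1: N(2.4) = 149200·e^(1.032×2.4) = 149200·e^2.477 = 1.775945×10^6.
Phase 2 runs for 8 − 2.4 = 5.6 hours at r = 0.802.
N(8) = 1.775945×10^6·e^(0.802×5.6) = 1.775945×10^6·e^4.491 = 1.584648×10^8.

158000000 cells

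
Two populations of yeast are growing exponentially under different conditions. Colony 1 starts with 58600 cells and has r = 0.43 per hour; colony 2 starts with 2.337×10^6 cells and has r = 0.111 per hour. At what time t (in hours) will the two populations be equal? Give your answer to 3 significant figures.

Set 58600·e^(0.43t) = 2.337×10^6·e^(0.111t).
e^((0.43 − 0.111)t) = 2.337×10^6/58600 → e^(0.319·t) = 39.881.
0.319·t = ln(39.881) = 3.6859, so t = 3.6859/0.319 = 11.555.

11.6 hours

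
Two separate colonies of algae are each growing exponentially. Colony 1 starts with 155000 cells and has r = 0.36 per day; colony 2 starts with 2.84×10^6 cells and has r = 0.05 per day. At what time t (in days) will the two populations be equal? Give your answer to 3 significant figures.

Set 155000·e^(0.36t) = 2.84×10^6·e^(0.05t).
e^((0.36 − 0.05)t) = 2.84×10^6/155000 → e^(0.31·t) = 18.323.
0.31·t = ln(18.323) = 2.9081, so t = 2.9081/0.31 = 9.3811.

9.38 days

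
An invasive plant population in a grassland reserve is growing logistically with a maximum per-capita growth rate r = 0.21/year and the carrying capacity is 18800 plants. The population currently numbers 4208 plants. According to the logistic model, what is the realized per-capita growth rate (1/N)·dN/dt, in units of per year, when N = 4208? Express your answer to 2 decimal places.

0.16 per year

(1/N)·dN/dt = r(1 − N/K) = 0.21 × (1 − 4208/18800).
= 0.21 × 0.77617 = 0.163.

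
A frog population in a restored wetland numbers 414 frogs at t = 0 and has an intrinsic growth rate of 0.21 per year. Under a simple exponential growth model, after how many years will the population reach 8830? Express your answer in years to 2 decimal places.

14.57 years

Set N₀·e^(rt) = 8830: e^(0.21·t) = 8830/414 = 21.329.
0.21·t = ln(21.329) = 3.06, so t = 3.06/0.21 = 14.572.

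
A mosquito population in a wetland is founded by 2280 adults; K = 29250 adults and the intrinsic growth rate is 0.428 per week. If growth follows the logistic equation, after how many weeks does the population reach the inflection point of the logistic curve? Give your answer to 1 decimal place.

Logistic growth is fastest at N = K/2 = 14625.
A = (K − N₀)/N₀ = 11.829. Set K/(1 + A·e^(−rt)) = K/2 → A·e^(−rt) = 1.
e^(−0.428t) = 1/11.829 = 0.0845384, so t = ln(11.829)/0.428 = 2.4705/0.428 = 5.7723.

5.8 weeks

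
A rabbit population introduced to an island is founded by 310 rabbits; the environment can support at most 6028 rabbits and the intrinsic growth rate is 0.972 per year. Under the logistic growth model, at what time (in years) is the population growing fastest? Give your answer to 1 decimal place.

3.0 years

Logistic growth is fastest at N = K/2 = 3014.
A = (K − N₀)/N₀ = 18.445. Set K/(1 + A·e^(−rt)) = K/2 → A·e^(−rt) = 1.
e^(−0.972t) = 1/18.445 = 0.0542148, so t = ln(18.445)/0.972 = 2.9148/0.972 = 2.9988.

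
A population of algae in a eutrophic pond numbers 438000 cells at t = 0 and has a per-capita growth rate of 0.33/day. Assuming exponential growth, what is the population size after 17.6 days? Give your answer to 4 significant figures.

N(t) = N₀·e^(rt) = 438000 × e^(0.33×17.6) = 438000 × e^5.808.
e^5.808 ≈ 332.95, so N ≈ 438000 × 332.95 = 1.458332×10^8.

145800000 cells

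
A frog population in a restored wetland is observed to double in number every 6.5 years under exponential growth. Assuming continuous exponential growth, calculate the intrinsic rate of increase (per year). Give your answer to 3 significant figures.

r = ln(2)/t_d = 0.6931/6.5 = 0.10664.

0.107 per year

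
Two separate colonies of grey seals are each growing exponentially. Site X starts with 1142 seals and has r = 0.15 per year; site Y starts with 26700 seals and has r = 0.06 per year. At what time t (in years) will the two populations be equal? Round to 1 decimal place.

Set 1142·e^(0.15t) = 26700·e^(0.06t).
e^((0.15 − 0.06)t) = 26700/1142 → e^(0.09·t) = 23.38.
0.09·t = ln(23.38) = 3.1519, so t = 3.1519/0.09 = 35.021.

35.0 years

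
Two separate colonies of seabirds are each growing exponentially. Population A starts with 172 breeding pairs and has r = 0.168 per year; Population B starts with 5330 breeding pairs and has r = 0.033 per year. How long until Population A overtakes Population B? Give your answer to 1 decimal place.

25.4 years

Set 172·e^(0.168t) = 5330·e^(0.033t).
e^((0.168 − 0.033)t) = 5330/172 → e^(0.135·t) = 30.988.
0.135·t = ln(30.988) = 3.4336, so t = 3.4336/0.135 = 25.434.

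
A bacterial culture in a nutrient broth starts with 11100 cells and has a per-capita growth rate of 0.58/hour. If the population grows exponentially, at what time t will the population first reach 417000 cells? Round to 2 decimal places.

6.25 hours

Set N₀·e^(rt) = 417000: e^(0.58·t) = 417000/11100 = 37.568.
0.58·t = ln(37.568) = 3.6261, so t = 3.6261/0.58 = 6.252.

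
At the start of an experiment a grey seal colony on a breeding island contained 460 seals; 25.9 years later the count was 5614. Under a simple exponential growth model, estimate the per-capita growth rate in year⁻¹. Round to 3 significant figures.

0.0966 per year

From N(t) = N₀·e^(rt): e^(r·25.9) = 5614/460 = 12.204.
r·25.9 = ln(12.204) = 2.5018, so r = 2.5018/25.9 = 0.096594.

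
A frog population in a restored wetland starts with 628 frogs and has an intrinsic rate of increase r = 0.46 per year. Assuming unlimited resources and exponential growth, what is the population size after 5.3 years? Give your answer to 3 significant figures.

N(t) = N₀·e^(rt) = 628 × e^(0.46×5.3) = 628 × e^2.438.
e^2.438 ≈ 11.45, so N ≈ 628 × 11.45 = 7190.67.

7190 frogs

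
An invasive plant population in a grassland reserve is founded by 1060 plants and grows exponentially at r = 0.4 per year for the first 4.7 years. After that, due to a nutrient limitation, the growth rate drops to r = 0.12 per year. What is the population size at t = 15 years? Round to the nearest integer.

Phase 1: N(4.7) = 1060·e^(0.4×4.7) = 1060·e^1.88 = 6946.72.
Phase 2 runs for 15 − 4.7 = 10.3 years at r = 0.12.
N(15) = 6946.72·e^(0.12×10.3) = 6946.72·e^1.236 = 23909.3.

23909 plants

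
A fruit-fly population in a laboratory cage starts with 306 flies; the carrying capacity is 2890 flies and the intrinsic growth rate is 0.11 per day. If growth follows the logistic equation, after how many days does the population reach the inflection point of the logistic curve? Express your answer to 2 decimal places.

19.40 days

Logistic growth is fastest at N = K/2 = 1445.
A = (K − N₀)/N₀ = 8.4444. Set K/(1 + A·e^(−rt)) = K/2 → A·e^(−rt) = 1.
e^(−0.11t) = 1/8.4444 = 0.118421, so t = ln(8.4444)/0.11 = 2.1335/0.11 = 19.396.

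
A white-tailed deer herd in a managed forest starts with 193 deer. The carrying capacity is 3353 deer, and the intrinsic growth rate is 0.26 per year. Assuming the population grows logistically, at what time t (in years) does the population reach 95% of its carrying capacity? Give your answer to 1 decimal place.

22.1 years

A = (K − N₀)/N₀ = (3353 − 193)/193 = 16.373.
Solve 3353/(1 + 16.373·e^(−0.26t)) = 3185.35: 1 + 16.373·e^(−0.26t) = 1.0526, so e^(−0.26t) = 0.00321452.
−0.26·t = ln(0.00321452) = -5.7401, so t = 5.7401/0.26 = 22.077.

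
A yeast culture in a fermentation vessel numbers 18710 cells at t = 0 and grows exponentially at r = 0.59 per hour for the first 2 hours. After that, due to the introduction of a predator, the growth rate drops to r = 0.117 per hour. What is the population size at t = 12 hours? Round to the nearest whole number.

196185 cells

Phase 1: N(2) = 18710·e^(0.59×2) = 18710·e^1.18 = 60889.3.
Phase 2 runs for 12 − 2 = 10 hours at r = 0.117.
N(12) = 60889.3·e^(0.117×10) = 60889.3·e^1.17 = 196185.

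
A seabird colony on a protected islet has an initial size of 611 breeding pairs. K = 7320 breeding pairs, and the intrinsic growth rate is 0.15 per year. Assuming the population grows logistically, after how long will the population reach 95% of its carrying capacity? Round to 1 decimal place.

35.6 years

A = (K − N₀)/N₀ = (7320 − 611)/611 = 10.98.
Solve 7320/(1 + 10.98·e^(−0.15t)) = 6954: 1 + 10.98·e^(−0.15t) = 1.0526, so e^(−0.15t) = 0.00479325.
−0.15·t = ln(0.00479325) = -5.3405, so t = 5.3405/0.15 = 35.604.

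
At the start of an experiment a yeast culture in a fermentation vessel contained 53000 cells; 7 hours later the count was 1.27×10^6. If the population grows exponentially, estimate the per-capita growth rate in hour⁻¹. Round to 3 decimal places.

0.454 per hour

From N(t) = N₀·e^(rt): e^(r·7) = 1.27×10^6/53000 = 23.962.
r·7 = ln(23.962) = 3.1765, so r = 3.1765/7 = 0.45378.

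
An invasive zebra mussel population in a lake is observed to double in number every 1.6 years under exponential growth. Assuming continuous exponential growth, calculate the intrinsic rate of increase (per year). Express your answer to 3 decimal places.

r = ln(2)/t_d = 0.6931/1.6 = 0.43322.

0.433 per year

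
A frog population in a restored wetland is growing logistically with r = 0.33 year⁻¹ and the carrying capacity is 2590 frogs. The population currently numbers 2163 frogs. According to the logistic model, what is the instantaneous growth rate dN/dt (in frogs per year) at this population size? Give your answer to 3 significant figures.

118 frogs per year

dN/dt = rN(1 − N/K) = 0.33 × 2163 × (1 − 2163/2590).
1 − 2163/2590 = 0.16486; dN/dt = 0.33 × 2163 × 0.16486 = 117.68.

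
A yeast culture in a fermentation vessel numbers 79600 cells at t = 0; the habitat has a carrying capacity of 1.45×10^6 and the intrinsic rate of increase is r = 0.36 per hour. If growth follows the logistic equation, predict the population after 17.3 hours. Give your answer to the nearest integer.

A = (K − N₀)/N₀ = (1.45×10^6 − 79600)/79600 = 17.216.
N(t) = K/(1 + A·e^(−rt)) = 1.45×10^6/(1 + 17.216×e^(−0.36×17.3)).
e^(−6.228) = 0.0019734; denominator = 1 + 17.216×0.0019734 = 1.034.
N = 1.45×10^6/1.034 = 1.402356×10^6.

1402356 cells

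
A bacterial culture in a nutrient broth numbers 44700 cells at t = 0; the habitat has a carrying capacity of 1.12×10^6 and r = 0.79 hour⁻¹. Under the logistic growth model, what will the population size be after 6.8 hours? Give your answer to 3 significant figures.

A = (K − N₀)/N₀ = (1.12×10^6 − 44700)/44700 = 24.056.
N(t) = K/(1 + A·e^(−rt)) = 1.12×10^6/(1 + 24.056×e^(−0.79×6.8)).
e^(−5.372) = 0.0046448; denominator = 1 + 24.056×0.0046448 = 1.1117.
N = 1.12×10^6/1.1117 = 1.007434×10^6.

1010000 cells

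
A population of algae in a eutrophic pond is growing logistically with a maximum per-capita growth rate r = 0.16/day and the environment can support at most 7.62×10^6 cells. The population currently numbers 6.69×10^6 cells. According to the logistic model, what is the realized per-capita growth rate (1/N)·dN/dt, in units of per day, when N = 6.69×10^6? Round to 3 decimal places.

(1/N)·dN/dt = r(1 − N/K) = 0.16 × (1 − 6.69×10^6/7.62×10^6).
= 0.16 × 0.12205 = 0.019528.

0.020 per day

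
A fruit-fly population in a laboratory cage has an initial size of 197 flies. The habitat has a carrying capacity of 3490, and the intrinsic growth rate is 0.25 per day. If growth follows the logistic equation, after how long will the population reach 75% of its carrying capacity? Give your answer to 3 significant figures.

A = (K − N₀)/N₀ = (3490 − 197)/197 = 16.716.
Solve 3490/(1 + 16.716·e^(−0.25t)) = 2617.5: 1 + 16.716·e^(−0.25t) = 1.3333, so e^(−0.25t) = 0.0199413.
−0.25·t = ln(0.0199413) = -3.915, so t = 3.915/0.25 = 15.66.

15.7 days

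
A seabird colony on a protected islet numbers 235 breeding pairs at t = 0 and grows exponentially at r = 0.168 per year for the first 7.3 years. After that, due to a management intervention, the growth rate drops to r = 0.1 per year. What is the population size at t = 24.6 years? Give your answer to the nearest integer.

Phase 1: N(7.3) = 235·e^(0.168×7.3) = 235·e^1.226 = 801.1.
Phase 2 runs for 24.6 − 7.3 = 17.3 years at r = 0.1.
N(24.6) = 801.1·e^(0.1×17.3) = 801.1·e^1.73 = 4518.73.

4519 breeding pairs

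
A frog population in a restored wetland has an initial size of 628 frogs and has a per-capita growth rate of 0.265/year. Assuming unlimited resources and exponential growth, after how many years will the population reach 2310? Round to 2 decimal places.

Set N₀·e^(rt) = 2310: e^(0.265·t) = 2310/628 = 3.6783.
0.265·t = ln(3.6783) = 1.3025, so t = 1.3025/0.265 = 4.915.

4.91 years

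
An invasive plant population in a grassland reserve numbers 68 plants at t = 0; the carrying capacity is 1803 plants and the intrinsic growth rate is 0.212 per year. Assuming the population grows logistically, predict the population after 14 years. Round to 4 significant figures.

780.0 plants

A = (K − N₀)/N₀ = (1803 − 68)/68 = 25.515.
N(t) = K/(1 + A·e^(−rt)) = 1803/(1 + 25.515×e^(−0.212×14)).
e^(−2.968) = 0.051406; denominator = 1 + 25.515×0.051406 = 2.3116.
N = 1803/2.3116 = 779.976.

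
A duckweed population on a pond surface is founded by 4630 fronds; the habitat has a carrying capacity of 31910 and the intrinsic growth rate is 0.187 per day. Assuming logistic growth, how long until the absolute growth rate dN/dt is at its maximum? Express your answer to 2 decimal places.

9.48 days

Logistic growth is fastest at N = K/2 = 15955.
A = (K − N₀)/N₀ = 5.892. Set K/(1 + A·e^(−rt)) = K/2 → A·e^(−rt) = 1.
e^(−0.187t) = 1/5.892 = 0.169721, so t = ln(5.892)/0.187 = 1.7736/0.187 = 9.4845.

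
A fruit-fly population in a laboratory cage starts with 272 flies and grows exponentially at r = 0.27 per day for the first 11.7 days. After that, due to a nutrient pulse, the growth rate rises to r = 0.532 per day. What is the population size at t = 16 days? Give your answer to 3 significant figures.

Phase 1: N(11.7) = 272·e^(0.27×11.7) = 272·e^3.159 = 6404.79.
Phase 2 runs for 16 − 11.7 = 4.3 days at r = 0.532.
N(16) = 6404.79·e^(0.532×4.3) = 6404.79·e^2.288 = 63095.3.

63100 flies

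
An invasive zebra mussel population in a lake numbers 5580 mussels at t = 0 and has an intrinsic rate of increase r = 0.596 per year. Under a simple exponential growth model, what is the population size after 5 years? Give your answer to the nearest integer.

109858 mussels

N(t) = N₀·e^(rt) = 5580 × e^(0.596×5) = 5580 × e^2.98.
e^2.98 ≈ 19.688, so N ≈ 5580 × 19.688 = 109858.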